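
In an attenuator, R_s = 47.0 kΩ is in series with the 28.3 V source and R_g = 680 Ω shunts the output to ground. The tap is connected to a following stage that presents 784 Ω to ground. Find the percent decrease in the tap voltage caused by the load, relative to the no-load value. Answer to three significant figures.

The divider's output (Thévenin) resistance is R_s‖R_g = 670.3 Ω.
Fractional drop under load = R_th/(R_th + R_L) = 670.3 / (670.3 + 784) = 0.4609.
So the output falls by 46.1 %.

46.1 %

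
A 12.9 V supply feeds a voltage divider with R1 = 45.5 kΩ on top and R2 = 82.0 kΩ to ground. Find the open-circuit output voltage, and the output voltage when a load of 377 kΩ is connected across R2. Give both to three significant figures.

Unloaded: 8.30 V; loaded: 7.70 V

Open-circuit: V = 12.9 × 82.0/(45.5 + 82.0) = 8.30 V.
With the load, R2 becomes R2‖R_L = 67.35 kΩ, so V = 12.9 × 67.35/112.9 = 7.70 V.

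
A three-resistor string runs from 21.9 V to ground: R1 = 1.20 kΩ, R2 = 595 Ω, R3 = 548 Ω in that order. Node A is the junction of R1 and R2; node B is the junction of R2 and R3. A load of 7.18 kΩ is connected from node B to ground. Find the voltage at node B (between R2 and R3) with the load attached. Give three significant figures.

At node B, R3 is in parallel with the load: R3‖R_L = 509.1 Ω.
Below node A the resistance is R2 + (R3‖R_L) = 1104 Ω, so V_A = 21.9 × 1104/2304 = 10.49 V.
Then V_B = V_A × (R3‖R_L)/(R2 + R3‖R_L) = 10.49 × 509.1/1104 = 4.84 V.

V ≈ 4.84 V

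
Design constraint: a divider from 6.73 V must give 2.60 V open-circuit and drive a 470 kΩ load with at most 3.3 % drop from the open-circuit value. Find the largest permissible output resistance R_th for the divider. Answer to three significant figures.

R_th ≤ 16.0 kΩ

Loading drop = R_th/(R_th + R_L) ≤ 0.0330, so R_th ≤ R_L · ε/(1−ε) = 470 kΩ × 0.0330/0.9670 = 16.0 kΩ.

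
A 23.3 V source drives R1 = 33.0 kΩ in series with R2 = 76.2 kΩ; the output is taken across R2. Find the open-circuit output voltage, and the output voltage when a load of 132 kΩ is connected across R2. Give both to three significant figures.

Open-circuit: V = 23.3 × 76.2/(33.0 + 76.2) = 16.3 V.
With the load, R2 becomes R2‖R_L = 48.31 kΩ, so V = 23.3 × 48.31/81.31 = 13.8 V.

Unloaded: 16.3 V; loaded: 13.8 V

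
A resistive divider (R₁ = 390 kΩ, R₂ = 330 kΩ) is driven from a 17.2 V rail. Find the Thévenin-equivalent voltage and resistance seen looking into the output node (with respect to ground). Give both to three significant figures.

V_th is the open-circuit tap voltage: 17.2 × 330/(390 + 330) = 7.88 V.
With the supply zeroed, R₁ and R₂ appear in parallel from the tap: R_th = R₁‖R₂ = (390 × 330)/720.0 = 179 kΩ.

V_th = 7.88 V, R_th = 179 kΩ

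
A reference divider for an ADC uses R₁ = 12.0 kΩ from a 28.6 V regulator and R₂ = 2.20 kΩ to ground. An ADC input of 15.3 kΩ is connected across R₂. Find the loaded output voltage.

The load sits in parallel with R₂: R₂‖R_L = (2.20 × 15.3) / (2.20 + 15.3) = 1.923 kΩ.
V_out = 28.6 × 1.923 / (12.0 + 1.923) = 28.6 × 1.923/13.92 = 3.95 V.

V_out ≈ 3.95 V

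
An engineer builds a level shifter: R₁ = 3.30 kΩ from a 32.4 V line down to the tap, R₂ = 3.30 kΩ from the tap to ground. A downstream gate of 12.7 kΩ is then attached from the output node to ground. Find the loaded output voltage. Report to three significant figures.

The load sits in parallel with R₂: R₂‖R_L = (3.30 × 12.7) / (3.30 + 12.7) = 2.619 kΩ.
V_out = 32.4 × 2.619 / (3.30 + 2.619) = 32.4 × 2.619/5.919 = 14.3 V.
(Unloaded it would have been 16.2 V.)

V_out ≈ 14.3 V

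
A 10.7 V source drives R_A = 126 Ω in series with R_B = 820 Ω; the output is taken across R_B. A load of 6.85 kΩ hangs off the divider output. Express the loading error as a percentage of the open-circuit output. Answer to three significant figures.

The divider's output (Thévenin) resistance is R_A‖R_B = 109.2 Ω.
Fractional drop under load = R_th/(R_th + R_L) = 109.2 / (109.2 + 6850) = 0.01569.
So the output falls by 1.57 %.

1.57 %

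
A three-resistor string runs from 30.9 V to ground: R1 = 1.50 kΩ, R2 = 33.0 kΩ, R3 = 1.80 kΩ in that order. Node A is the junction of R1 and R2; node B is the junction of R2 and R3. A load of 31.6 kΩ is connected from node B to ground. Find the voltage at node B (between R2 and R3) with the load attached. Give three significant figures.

V ≈ 1.45 V

At node B, R3 is in parallel with the load: R3‖R_L = 1.703 kΩ.
Below node A the resistance is R2 + (R3‖R_L) = 34.70 kΩ, so V_A = 30.9 × 34.70/36.20 = 29.62 V.
Then V_B = V_A × (R3‖R_L)/(R2 + R3‖R_L) = 29.62 × 1.703/34.70 = 1.45 V.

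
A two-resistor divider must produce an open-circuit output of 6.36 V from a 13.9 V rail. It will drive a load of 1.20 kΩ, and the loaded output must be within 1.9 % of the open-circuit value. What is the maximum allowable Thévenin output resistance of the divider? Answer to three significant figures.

R_th ≤ 23.2 Ω

Loading drop = R_th/(R_th + R_L) ≤ 0.0190, so R_th ≤ R_L · ε/(1−ε) = 1.20 kΩ × 0.0190/0.9810 = 23.2 Ω.
(Any R1, R2 with R2/(R1+R2) = 0.458 and R1‖R2 ≤ 23.2 Ω will meet the spec.)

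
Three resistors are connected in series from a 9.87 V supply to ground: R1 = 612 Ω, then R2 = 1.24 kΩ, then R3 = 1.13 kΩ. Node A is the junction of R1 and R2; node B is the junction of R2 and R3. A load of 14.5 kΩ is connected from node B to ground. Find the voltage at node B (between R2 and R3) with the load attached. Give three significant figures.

At node B, R3 is in parallel with the load: R3‖R_L = 1048 Ω.
Below node A the resistance is R2 + (R3‖R_L) = 2288 Ω, so V_A = 9.87 × 2288/2900 = 7.787 V.
Then V_B = V_A × (R3‖R_L)/(R2 + R3‖R_L) = 7.787 × 1048/2288 = 3.57 V.

V ≈ 3.57 V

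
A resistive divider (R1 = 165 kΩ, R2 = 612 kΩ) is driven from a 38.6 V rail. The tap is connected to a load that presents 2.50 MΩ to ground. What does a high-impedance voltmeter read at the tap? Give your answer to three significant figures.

The load sits in parallel with R2: R2‖R_L = (612 × 2500) / (612 + 2500) = 491.6 kΩ.
V_out = 38.6 × 491.6 / (165 + 491.6) = 38.6 × 491.6/656.6 = 28.9 V.

V_out ≈ 28.9 V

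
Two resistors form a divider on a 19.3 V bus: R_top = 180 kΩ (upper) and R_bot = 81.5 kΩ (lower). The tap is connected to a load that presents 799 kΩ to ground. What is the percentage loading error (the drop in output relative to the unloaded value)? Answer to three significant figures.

The divider's output (Thévenin) resistance is R_top‖R_bot = 56.10 kΩ.
Fractional drop under load = R_th/(R_th + R_L) = 56.10 / (56.10 + 799) = 0.06561.
So the output falls by 6.56 %.

6.56 %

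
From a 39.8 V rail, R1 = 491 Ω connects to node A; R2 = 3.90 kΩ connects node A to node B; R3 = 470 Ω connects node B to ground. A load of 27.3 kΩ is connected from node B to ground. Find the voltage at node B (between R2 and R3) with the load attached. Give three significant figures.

At node B, R3 is in parallel with the load: R3‖R_L = 462.0 Ω.
Below node A the resistance is R2 + (R3‖R_L) = 4362 Ω, so V_A = 39.8 × 4362/4853 = 35.77 V.
Then V_B = V_A × (R3‖R_L)/(R2 + R3‖R_L) = 35.77 × 462.0/4362 = 3.79 V.

V ≈ 3.79 V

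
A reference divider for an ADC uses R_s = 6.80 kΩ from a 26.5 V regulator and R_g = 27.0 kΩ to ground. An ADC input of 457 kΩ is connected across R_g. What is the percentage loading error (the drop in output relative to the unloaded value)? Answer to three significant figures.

1.17 %

The divider's output (Thévenin) resistance is R_s‖R_g = 5.432 kΩ.
Fractional drop under load = R_th/(R_th + R_L) = 5.432 / (5.432 + 457) = 0.01175.
So the output falls by 1.17 %.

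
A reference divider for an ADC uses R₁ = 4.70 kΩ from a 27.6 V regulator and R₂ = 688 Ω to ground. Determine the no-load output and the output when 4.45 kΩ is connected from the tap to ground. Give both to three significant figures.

Open-circuit: V = 27.6 × 688/(4700 + 688) = 3.52 V.
With the load, R₂ becomes R₂‖R_L = 595.9 Ω, so V = 27.6 × 595.9/5296 = 3.11 V.

Unloaded: 3.52 V; loaded: 3.11 V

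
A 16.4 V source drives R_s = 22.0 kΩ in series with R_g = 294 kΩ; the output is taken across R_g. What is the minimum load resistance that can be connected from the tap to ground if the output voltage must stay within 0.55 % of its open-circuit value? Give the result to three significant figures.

Output resistance R_th = R_s‖R_g = (22.0 × 294)/316.0 = 20.47 kΩ.
The fractional drop is R_th/(R_th + R_L); requiring this ≤ 0.00550 gives R_L ≥ R_th(1/0.00550 − 1) = 20.47 × 180.8 = 3.70 MΩ.

R_L(min) ≈ 3.70 MΩ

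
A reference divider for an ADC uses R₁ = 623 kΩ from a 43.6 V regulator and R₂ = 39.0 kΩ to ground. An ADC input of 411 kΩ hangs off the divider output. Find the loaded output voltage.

The load sits in parallel with R₂: R₂‖R_L = (39.0 × 411) / (39.0 + 411) = 35.62 kΩ.
V_out = 43.6 × 35.62 / (623 + 35.62) = 43.6 × 35.62/658.6 = 2.36 V.
(Unloaded it would have been 2.57 V.)

V_out ≈ 2.36 V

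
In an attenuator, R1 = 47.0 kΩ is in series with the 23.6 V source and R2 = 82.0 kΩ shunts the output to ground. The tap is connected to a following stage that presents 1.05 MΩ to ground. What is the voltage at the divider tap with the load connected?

The load sits in parallel with R2: R2‖R_L = (82.0 × 1050) / (82.0 + 1050) = 76.06 kΩ.
V_out = 23.6 × 76.06 / (47.0 + 76.06) = 23.6 × 76.06/123.1 = 14.6 V.

V_out ≈ 14.6 V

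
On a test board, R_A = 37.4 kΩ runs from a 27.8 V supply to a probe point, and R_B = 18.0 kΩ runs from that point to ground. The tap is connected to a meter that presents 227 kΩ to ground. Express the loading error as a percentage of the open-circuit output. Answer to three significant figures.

5.08 %

The divider's output (Thévenin) resistance is R_A‖R_B = 12.15 kΩ.
Fractional drop under load = R_th/(R_th + R_L) = 12.15 / (12.15 + 227) = 0.05081.
So the output falls by 5.08 %.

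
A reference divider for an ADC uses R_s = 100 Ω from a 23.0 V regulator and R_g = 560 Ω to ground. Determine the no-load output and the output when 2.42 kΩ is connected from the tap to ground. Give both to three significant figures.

Open-circuit: V = 23.0 × 560/(100 + 560) = 19.5 V.
With the load, R_g becomes R_g‖R_L = 454.8 Ω, so V = 23.0 × 454.8/554.8 = 18.9 V.

Unloaded: 19.5 V; loaded: 18.9 V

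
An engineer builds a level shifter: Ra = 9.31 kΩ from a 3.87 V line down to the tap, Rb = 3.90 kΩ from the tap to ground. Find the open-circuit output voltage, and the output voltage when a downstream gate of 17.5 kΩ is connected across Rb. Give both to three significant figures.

Unloaded: 1.14 V; loaded: 0.987 V

Open-circuit: V = 3.87 × 3.90/(9.31 + 3.90) = 1.14 V.
With the load, Rb becomes Rb‖R_L = 3.189 kΩ, so V = 3.87 × 3.189/12.50 = 0.987 V.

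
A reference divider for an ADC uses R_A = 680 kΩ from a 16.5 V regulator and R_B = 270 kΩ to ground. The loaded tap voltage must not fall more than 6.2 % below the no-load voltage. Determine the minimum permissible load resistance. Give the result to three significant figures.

R_L(min) ≈ 2.92 MΩ

Output resistance R_th = R_A‖R_B = (680 × 270)/950.0 = 193.3 kΩ.
The fractional drop is R_th/(R_th + R_L); requiring this ≤ 0.0620 gives R_L ≥ R_th(1/0.0620 − 1) = 193.3 × 15.13 = 2.92 MΩ.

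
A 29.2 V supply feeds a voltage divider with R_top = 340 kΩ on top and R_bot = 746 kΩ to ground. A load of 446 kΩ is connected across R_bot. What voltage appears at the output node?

V_out ≈ 13.2 V

The load sits in parallel with R_bot: R_bot‖R_L = (746 × 446) / (746 + 446) = 279.1 kΩ.
V_out = 29.2 × 279.1 / (340 + 279.1) = 29.2 × 279.1/619.1 = 13.2 V.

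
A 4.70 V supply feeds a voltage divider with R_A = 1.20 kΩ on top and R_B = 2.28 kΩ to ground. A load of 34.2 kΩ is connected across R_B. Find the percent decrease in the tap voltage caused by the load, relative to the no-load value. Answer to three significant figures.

The divider's output (Thévenin) resistance is R_A‖R_B = 0.7862 kΩ.
Fractional drop under load = R_th/(R_th + R_L) = 0.7862 / (0.7862 + 34.2) = 0.02247.
So the output falls by 2.25 %.

2.25 %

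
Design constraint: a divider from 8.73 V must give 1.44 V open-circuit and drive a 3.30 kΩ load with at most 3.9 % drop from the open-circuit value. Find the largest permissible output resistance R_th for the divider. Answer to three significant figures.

Loading drop = R_th/(R_th + R_L) ≤ 0.0390, so R_th ≤ R_L · ε/(1−ε) = 3.30 kΩ × 0.0390/0.9610 = 134 Ω.

R_th ≤ 134 Ω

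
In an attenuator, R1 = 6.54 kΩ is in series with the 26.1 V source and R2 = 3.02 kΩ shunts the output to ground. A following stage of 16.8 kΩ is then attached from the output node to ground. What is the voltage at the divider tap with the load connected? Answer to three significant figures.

The load sits in parallel with R2: R2‖R_L = (3.02 × 16.8) / (3.02 + 16.8) = 2.560 kΩ.
V_out = 26.1 × 2.560 / (6.54 + 2.560) = 26.1 × 2.560/9.100 = 7.34 V.

V_out ≈ 7.34 V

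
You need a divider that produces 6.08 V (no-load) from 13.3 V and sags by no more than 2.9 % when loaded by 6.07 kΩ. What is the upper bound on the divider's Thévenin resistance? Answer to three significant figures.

R_th ≤ 181 Ω

Loading drop = R_th/(R_th + R_L) ≤ 0.0290, so R_th ≤ R_L · ε/(1−ε) = 6.07 kΩ × 0.0290/0.9710 = 181 Ω.
(Any R1, R2 with R2/(R1+R2) = 0.457 and R1‖R2 ≤ 181 Ω will meet the spec.)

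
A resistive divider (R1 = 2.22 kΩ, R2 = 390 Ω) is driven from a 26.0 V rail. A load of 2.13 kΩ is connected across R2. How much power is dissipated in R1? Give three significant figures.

P ≈ 231 mW

Total resistance from the source is R1 + (R2‖R_L) = 2550 Ω, so I = 26.0/2550 Ω = 10.20 mA.
P = I²·R1 = (10.20 mA)² × 2.22 kΩ = 231 mW.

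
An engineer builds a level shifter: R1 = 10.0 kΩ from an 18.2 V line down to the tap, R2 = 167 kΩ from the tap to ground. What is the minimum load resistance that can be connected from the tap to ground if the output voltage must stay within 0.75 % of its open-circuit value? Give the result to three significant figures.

Output resistance R_th = R1‖R2 = (10.0 × 167)/177.0 = 9.435 kΩ.
The fractional drop is R_th/(R_th + R_L); requiring this ≤ 0.00750 gives R_L ≥ R_th(1/0.00750 − 1) = 9.435 × 132.3 = 1.25 MΩ.

R_L(min) ≈ 1.25 MΩ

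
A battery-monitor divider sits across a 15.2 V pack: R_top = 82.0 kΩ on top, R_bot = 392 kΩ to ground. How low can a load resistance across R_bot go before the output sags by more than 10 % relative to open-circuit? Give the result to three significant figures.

R_L(min) ≈ 610 kΩ

Output resistance R_th = R_top‖R_bot = (82.0 × 392)/474.0 = 67.81 kΩ.
The fractional drop is R_th/(R_th + R_L); requiring this ≤ 0.100 gives R_L ≥ R_th(1/0.100 − 1) = 67.81 × 9.000 = 610 kΩ.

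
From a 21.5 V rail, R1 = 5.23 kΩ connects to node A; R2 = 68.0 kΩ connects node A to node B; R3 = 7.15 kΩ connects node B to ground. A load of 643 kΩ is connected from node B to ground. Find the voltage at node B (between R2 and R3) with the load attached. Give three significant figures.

At node B, R3 is in parallel with the load: R3‖R_L = 7.071 kΩ.
Below node A the resistance is R2 + (R3‖R_L) = 75.07 kΩ, so V_A = 21.5 × 75.07/80.30 = 20.10 V.
Then V_B = V_A × (R3‖R_L)/(R2 + R3‖R_L) = 20.10 × 7.071/75.07 = 1.89 V.

V ≈ 1.89 V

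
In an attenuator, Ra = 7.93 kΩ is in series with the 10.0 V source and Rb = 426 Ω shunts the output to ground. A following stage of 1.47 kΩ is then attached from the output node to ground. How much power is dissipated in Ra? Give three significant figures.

P ≈ 11.6 mW

Total resistance from the source is Ra + (Rb‖R_L) = 8260 Ω, so I = 10.0/8260 Ω = 1.211 mA.
P = I²·Ra = (1.211 mA)² × 7.93 kΩ = 11.6 mW.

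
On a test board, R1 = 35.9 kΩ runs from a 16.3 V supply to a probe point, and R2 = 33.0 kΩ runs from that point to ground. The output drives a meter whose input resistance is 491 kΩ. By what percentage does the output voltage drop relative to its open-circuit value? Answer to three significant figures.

The divider's output (Thévenin) resistance is R1‖R2 = 17.19 kΩ.
Fractional drop under load = R_th/(R_th + R_L) = 17.19 / (17.19 + 491) = 0.03383.
So the output falls by 3.38 %.

3.38 %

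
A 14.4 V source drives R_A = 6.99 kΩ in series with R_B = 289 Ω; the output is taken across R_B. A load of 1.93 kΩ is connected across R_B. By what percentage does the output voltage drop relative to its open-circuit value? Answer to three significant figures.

12.6 %

The divider's output (Thévenin) resistance is R_A‖R_B = 277.5 Ω.
Fractional drop under load = R_th/(R_th + R_L) = 277.5 / (277.5 + 1930) = 0.1257.
So the output falls by 12.6 %.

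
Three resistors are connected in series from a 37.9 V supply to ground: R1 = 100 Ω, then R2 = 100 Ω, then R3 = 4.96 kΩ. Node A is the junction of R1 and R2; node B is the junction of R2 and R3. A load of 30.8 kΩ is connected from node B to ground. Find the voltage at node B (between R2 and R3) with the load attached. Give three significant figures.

V ≈ 36.2 V

At node B, R3 is in parallel with the load: R3‖R_L = 4272 Ω.
Below node A the resistance is R2 + (R3‖R_L) = 4372 Ω, so V_A = 37.9 × 4372/4472 = 37.05 V.
Then V_B = V_A × (R3‖R_L)/(R2 + R3‖R_L) = 37.05 × 4272/4372 = 36.2 V.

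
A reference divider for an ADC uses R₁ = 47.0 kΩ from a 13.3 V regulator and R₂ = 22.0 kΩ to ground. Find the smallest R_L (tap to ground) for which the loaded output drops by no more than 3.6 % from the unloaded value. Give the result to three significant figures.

R_L(min) ≈ 401 kΩ

Output resistance R_th = R₁‖R₂ = (47.0 × 22.0)/69.00 = 14.99 kΩ.
The fractional drop is R_th/(R_th + R_L); requiring this ≤ 0.0360 gives R_L ≥ R_th(1/0.0360 − 1) = 14.99 × 26.78 = 401 kΩ.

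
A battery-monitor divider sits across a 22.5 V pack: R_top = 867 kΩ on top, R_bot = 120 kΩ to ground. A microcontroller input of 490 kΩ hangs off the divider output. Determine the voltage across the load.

V_out ≈ 2.25 V

The load sits in parallel with R_bot: R_bot‖R_L = (120 × 490) / (120 + 490) = 96.39 kΩ.
V_out = 22.5 × 96.39 / (867 + 96.39) = 22.5 × 96.39/963.4 = 2.25 V.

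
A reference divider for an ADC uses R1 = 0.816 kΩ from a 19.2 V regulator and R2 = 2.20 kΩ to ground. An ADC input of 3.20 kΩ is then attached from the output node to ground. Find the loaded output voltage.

The load sits in parallel with R2: R2‖R_L = (2200 × 3200) / (2200 + 3200) = 1304 Ω.
V_out = 19.2 × 1304 / (816 + 1304) = 19.2 × 1304/2120 = 11.8 V.

V_out ≈ 11.8 V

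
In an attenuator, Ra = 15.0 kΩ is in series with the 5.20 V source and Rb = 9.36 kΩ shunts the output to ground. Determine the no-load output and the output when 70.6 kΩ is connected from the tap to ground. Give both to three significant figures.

Open-circuit: V = 5.20 × 9.36/(15.0 + 9.36) = 2.00 V.
With the load, Rb becomes Rb‖R_L = 8.264 kΩ, so V = 5.20 × 8.264/23.26 = 1.85 V.

Unloaded: 2.00 V; loaded: 1.85 V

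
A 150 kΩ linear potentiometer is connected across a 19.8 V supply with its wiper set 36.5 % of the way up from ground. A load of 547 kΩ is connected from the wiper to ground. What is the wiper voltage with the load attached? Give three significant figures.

V ≈ 6.80 V

The wiper splits the pot into (1−α)R = 95.25 kΩ above and αR = 54.75 kΩ below.
Lower section ‖ load = 49.77 kΩ.
V_wiper = 19.8 × 49.77/(95.25 + 49.77) = 6.80 V.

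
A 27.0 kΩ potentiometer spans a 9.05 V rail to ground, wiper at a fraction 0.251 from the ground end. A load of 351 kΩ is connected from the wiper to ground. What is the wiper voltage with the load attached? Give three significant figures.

V ≈ 2.24 V

The wiper splits the pot into (1−α)R = 20.22 kΩ above and αR = 6.777 kΩ below.
Lower section ‖ load = 6.649 kΩ.
V_wiper = 9.05 × 6.649/(20.22 + 6.649) = 2.24 V.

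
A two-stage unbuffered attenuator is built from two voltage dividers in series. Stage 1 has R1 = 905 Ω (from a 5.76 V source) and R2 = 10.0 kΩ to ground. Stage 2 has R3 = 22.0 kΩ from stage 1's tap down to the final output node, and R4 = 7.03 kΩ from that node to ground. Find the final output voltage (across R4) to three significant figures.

Stage 2 presents R3+R4 = 29030 Ω as a load on stage 1's tap.
Stage 1's lower leg becomes R2‖(R3+R4) = 7438 Ω, so V_mid = 5.76 × 7438/8343 = 5.135 V.
Stage 2 is itself unloaded: V_out = V_mid × R4/(R3+R4) = 5.135 × 7030/29030 = 1.24 V.

V_out ≈ 1.24 V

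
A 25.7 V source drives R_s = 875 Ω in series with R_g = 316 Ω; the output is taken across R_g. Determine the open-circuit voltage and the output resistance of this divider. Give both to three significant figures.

V_th is the open-circuit tap voltage: 25.7 × 316/(875 + 316) = 6.82 V.
With the supply zeroed, R_s and R_g appear in parallel from the tap: R_th = R_s‖R_g = (875 × 316)/1191 = 232 Ω.

V_th = 6.82 V, R_th = 232 Ω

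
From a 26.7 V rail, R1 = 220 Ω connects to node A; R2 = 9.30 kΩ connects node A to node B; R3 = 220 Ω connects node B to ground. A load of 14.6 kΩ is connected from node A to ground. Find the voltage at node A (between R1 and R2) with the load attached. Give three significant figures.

Below node A the series string R2+R3 = 9520 Ω sits in parallel with the 14600 Ω load: 5763 Ω.
V_A = 26.7 × 5763/(220 + 5763) = 25.7 V.

V ≈ 25.7 V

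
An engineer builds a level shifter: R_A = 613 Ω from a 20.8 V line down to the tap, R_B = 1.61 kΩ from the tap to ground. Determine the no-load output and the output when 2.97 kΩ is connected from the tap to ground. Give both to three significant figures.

Open-circuit: V = 20.8 × 1610/(613 + 1610) = 15.1 V.
With the load, R_B becomes R_B‖R_L = 1044 Ω, so V = 20.8 × 1044/1657 = 13.1 V.

Unloaded: 15.1 V; loaded: 13.1 V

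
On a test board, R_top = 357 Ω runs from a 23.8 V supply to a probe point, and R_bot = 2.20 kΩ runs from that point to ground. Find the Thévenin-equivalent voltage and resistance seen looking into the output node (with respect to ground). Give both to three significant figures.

V_th is the open-circuit tap voltage: 23.8 × 2200/(357 + 2200) = 20.5 V.
With the supply zeroed, R_top and R_bot appear in parallel from the tap: R_th = R_top‖R_bot = (357 × 2200)/2557 = 307 Ω.

V_th = 20.5 V, R_th = 307 Ω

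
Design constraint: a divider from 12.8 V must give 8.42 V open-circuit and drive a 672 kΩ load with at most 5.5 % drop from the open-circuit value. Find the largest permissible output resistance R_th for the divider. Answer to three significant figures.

Loading drop = R_th/(R_th + R_L) ≤ 0.0550, so R_th ≤ R_L · ε/(1−ε) = 672 kΩ × 0.0550/0.9450 = 39.1 kΩ.
(Any R1, R2 with R2/(R1+R2) = 0.658 and R1‖R2 ≤ 39.1 kΩ will meet the spec.)

R_th ≤ 39.1 kΩ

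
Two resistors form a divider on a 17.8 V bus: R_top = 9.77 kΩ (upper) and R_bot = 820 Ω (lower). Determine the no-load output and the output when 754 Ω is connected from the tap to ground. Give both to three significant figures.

Unloaded: 1.38 V; loaded: 0.688 V

Open-circuit: V = 17.8 × 820/(9770 + 820) = 1.38 V.
With the load, R_bot becomes R_bot‖R_L = 392.8 Ω, so V = 17.8 × 392.8/10160 = 0.688 V.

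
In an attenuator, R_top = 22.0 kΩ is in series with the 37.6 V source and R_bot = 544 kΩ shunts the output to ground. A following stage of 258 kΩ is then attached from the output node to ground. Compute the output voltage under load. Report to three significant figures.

V_out ≈ 33.4 V

The load sits in parallel with R_bot: R_bot‖R_L = (544 × 258) / (544 + 258) = 175.0 kΩ.
V_out = 37.6 × 175.0 / (22.0 + 175.0) = 37.6 × 175.0/197.0 = 33.4 V.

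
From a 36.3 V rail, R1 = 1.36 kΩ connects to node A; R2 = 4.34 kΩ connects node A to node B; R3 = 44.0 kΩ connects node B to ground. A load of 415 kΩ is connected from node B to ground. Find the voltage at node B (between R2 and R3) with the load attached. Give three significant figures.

V ≈ 31.8 V

At node B, R3 is in parallel with the load: R3‖R_L = 39.78 kΩ.
Below node A the resistance is R2 + (R3‖R_L) = 44.12 kΩ, so V_A = 36.3 × 44.12/45.48 = 35.21 V.
Then V_B = V_A × (R3‖R_L)/(R2 + R3‖R_L) = 35.21 × 39.78/44.12 = 31.8 V.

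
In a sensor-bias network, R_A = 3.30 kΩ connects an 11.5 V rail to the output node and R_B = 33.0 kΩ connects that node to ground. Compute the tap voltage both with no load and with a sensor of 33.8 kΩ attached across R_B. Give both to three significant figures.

Open-circuit: V = 11.5 × 33.0/(3.30 + 33.0) = 10.5 V.
With the load, R_B becomes R_B‖R_L = 16.70 kΩ, so V = 11.5 × 16.70/20.00 = 9.60 V.

Unloaded: 10.5 V; loaded: 9.60 V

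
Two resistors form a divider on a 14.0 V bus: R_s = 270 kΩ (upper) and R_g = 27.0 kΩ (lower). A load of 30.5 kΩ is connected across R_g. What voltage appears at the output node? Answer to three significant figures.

The load sits in parallel with R_g: R_g‖R_L = (27.0 × 30.5) / (27.0 + 30.5) = 14.32 kΩ.
V_out = 14.0 × 14.32 / (270 + 14.32) = 14.0 × 14.32/284.3 = 0.705 V.

V_out ≈ 0.705 V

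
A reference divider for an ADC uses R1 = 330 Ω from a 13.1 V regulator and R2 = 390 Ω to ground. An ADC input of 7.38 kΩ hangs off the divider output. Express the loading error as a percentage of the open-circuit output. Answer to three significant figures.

The divider's output (Thévenin) resistance is R1‖R2 = 178.8 Ω.
Fractional drop under load = R_th/(R_th + R_L) = 178.8 / (178.8 + 7380) = 0.02365.
So the output falls by 2.36 %.

2.36 %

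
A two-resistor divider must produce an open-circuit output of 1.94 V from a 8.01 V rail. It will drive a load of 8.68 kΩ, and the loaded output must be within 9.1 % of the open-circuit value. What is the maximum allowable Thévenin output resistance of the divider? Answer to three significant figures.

R_th ≤ 869 Ω

Loading drop = R_th/(R_th + R_L) ≤ 0.0910, so R_th ≤ R_L · ε/(1−ε) = 8.68 kΩ × 0.0910/0.9090 = 869 Ω.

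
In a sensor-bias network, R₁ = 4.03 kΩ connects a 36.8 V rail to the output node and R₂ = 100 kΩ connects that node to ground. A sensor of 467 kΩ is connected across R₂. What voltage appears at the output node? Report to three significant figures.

V_out ≈ 35.1 V

The load sits in parallel with R₂: R₂‖R_L = (100 × 467) / (100 + 467) = 82.36 kΩ.
V_out = 36.8 × 82.36 / (4.03 + 82.36) = 36.8 × 82.36/86.39 = 35.1 V.
(Unloaded it would have been 35.4 V.)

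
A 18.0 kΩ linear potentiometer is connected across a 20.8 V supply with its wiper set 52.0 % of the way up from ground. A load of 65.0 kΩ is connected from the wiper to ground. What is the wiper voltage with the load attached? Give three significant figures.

The wiper splits the pot into (1−α)R = 8.640 kΩ above and αR = 9.360 kΩ below.
Lower section ‖ load = 8.182 kΩ.
V_wiper = 20.8 × 8.182/(8.640 + 8.182) = 10.1 V.

V ≈ 10.1 V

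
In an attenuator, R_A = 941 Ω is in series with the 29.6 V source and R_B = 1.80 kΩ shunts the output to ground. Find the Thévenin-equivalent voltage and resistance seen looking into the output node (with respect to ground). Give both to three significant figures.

V_th is the open-circuit tap voltage: 29.6 × 1800/(941 + 1800) = 19.4 V.
With the supply zeroed, R_A and R_B appear in parallel from the tap: R_th = R_A‖R_B = (941 × 1800)/2741 = 618 Ω.

V_th = 19.4 V, R_th = 618 Ω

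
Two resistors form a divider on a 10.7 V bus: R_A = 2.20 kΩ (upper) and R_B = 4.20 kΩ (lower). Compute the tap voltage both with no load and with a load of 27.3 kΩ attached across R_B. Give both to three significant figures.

Unloaded: 7.02 V; loaded: 6.67 V

Open-circuit: V = 10.7 × 4.20/(2.20 + 4.20) = 7.02 V.
With the load, R_B becomes R_B‖R_L = 3.640 kΩ, so V = 10.7 × 3.640/5.840 = 6.67 V.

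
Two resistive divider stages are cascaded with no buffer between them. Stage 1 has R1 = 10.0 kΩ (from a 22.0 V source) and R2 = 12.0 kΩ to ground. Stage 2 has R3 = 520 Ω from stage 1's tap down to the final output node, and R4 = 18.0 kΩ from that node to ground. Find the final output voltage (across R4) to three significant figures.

V_out ≈ 9.01 V

Stage 2 presents R3+R4 = 18520 Ω as a load on stage 1's tap.
Stage 1's lower leg becomes R2‖(R3+R4) = 7282 Ω, so V_mid = 22.0 × 7282/17280 = 9.270 V.
Stage 2 is itself unloaded: V_out = V_mid × R4/(R3+R4) = 9.270 × 18000/18520 = 9.01 V.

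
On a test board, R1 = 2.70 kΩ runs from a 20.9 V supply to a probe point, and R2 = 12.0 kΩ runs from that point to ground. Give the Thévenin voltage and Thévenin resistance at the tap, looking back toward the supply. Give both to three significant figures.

V_th is the open-circuit tap voltage: 20.9 × 12.0/(2.70 + 12.0) = 17.1 V.
With the supply zeroed, R1 and R2 appear in parallel from the tap: R_th = R1‖R2 = (2.70 × 12.0)/14.70 = 2.20 kΩ.

V_th = 17.1 V, R_th = 2.20 kΩ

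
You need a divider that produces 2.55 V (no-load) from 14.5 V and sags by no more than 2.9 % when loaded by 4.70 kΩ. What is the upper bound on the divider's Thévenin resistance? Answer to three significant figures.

R_th ≤ 140 Ω

Loading drop = R_th/(R_th + R_L) ≤ 0.0290, so R_th ≤ R_L · ε/(1−ε) = 4.70 kΩ × 0.0290/0.9710 = 140 Ω.
(Any R1, R2 with R2/(R1+R2) = 0.176 and R1‖R2 ≤ 140 Ω will meet the spec.)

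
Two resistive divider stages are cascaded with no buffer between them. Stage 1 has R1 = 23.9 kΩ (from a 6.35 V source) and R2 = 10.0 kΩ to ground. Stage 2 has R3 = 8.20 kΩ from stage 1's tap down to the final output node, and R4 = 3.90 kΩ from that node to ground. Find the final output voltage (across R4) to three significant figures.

V_out ≈ 0.381 V

Stage 2 presents R3+R4 = 12.10 kΩ as a load on stage 1's tap.
Stage 1's lower leg becomes R2‖(R3+R4) = 5.475 kΩ, so V_mid = 6.35 × 5.475/29.38 = 1.184 V.
Stage 2 is itself unloaded: V_out = V_mid × R4/(R3+R4) = 1.184 × 3.90/12.10 = 0.381 V.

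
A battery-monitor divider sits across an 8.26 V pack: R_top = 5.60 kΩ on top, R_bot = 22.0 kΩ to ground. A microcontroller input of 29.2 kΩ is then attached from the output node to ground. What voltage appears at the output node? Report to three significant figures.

V_out ≈ 5.71 V

The load sits in parallel with R_bot: R_bot‖R_L = (22.0 × 29.2) / (22.0 + 29.2) = 12.55 kΩ.
V_out = 8.26 × 12.55 / (5.60 + 12.55) = 8.26 × 12.55/18.15 = 5.71 V.
(Unloaded it would have been 6.58 V.)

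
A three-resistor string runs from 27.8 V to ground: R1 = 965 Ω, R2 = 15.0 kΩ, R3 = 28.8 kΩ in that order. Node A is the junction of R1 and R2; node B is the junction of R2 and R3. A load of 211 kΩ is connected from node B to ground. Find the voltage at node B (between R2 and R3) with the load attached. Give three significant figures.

V ≈ 17.1 V

At node B, R3 is in parallel with the load: R3‖R_L = 25340 Ω.
Below node A the resistance is R2 + (R3‖R_L) = 40340 Ω, so V_A = 27.8 × 40340/41310 = 27.15 V.
Then V_B = V_A × (R3‖R_L)/(R2 + R3‖R_L) = 27.15 × 25340/40340 = 17.1 V.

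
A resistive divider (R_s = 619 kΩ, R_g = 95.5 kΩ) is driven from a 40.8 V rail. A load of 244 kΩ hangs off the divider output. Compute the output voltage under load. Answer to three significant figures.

The load sits in parallel with R_g: R_g‖R_L = (95.5 × 244) / (95.5 + 244) = 68.64 kΩ.
V_out = 40.8 × 68.64 / (619 + 68.64) = 40.8 × 68.64/687.6 = 4.07 V.

V_out ≈ 4.07 V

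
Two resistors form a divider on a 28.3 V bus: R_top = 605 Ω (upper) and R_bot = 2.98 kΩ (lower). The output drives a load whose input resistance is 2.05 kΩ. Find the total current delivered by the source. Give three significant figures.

R_bot‖R_L = 1215 Ω, so the source sees R_top + R_bot‖R_L = 1820 Ω.
I = 28.3 V / 1820 Ω = 15.6 mA.

I ≈ 15.6 mA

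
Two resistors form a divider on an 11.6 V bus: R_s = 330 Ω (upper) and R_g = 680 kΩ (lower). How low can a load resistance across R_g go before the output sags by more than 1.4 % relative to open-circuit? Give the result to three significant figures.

Output resistance R_th = R_s‖R_g = (330 × 680000)/680300 = 329.8 Ω.
The fractional drop is R_th/(R_th + R_L); requiring this ≤ 0.0140 gives R_L ≥ R_th(1/0.0140 − 1) = 329.8 × 70.43 = 23.2 kΩ.

R_L(min) ≈ 23.2 kΩ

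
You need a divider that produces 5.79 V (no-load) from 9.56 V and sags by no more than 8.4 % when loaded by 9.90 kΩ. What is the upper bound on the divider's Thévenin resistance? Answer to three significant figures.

R_th ≤ 908 Ω

Loading drop = R_th/(R_th + R_L) ≤ 0.0840, so R_th ≤ R_L · ε/(1−ε) = 9.90 kΩ × 0.0840/0.9160 = 908 Ω.
(Any R1, R2 with R2/(R1+R2) = 0.606 and R1‖R2 ≤ 908 Ω will meet the spec.)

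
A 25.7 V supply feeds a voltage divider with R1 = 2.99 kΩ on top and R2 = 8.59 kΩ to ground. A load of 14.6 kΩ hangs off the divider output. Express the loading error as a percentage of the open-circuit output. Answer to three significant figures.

13.2 %

The divider's output (Thévenin) resistance is R1‖R2 = 2.218 kΩ.
Fractional drop under load = R_th/(R_th + R_L) = 2.218 / (2.218 + 14.6) = 0.1319.
So the output falls by 13.2 %.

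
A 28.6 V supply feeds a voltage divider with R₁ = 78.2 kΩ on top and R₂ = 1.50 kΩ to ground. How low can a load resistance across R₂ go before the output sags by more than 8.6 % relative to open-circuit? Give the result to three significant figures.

Output resistance R_th = R₁‖R₂ = (78.2 × 1.50)/79.70 = 1.472 kΩ.
The fractional drop is R_th/(R_th + R_L); requiring this ≤ 0.0860 gives R_L ≥ R_th(1/0.0860 − 1) = 1.472 × 10.63 = 15.6 kΩ.

R_L(min) ≈ 15.6 kΩ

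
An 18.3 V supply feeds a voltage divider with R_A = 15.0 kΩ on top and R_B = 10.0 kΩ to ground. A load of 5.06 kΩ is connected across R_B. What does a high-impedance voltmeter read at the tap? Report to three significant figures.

The load sits in parallel with R_B: R_B‖R_L = (10.0 × 5.06) / (10.0 + 5.06) = 3.360 kΩ.
V_out = 18.3 × 3.360 / (15.0 + 3.360) = 18.3 × 3.360/18.36 = 3.35 V.

V_out ≈ 3.35 V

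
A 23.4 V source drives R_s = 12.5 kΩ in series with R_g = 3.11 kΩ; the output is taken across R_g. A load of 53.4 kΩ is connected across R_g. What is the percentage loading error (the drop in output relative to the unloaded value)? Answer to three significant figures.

The divider's output (Thévenin) resistance is R_s‖R_g = 2.490 kΩ.
Fractional drop under load = R_th/(R_th + R_L) = 2.490 / (2.490 + 53.4) = 0.04456.
So the output falls by 4.46 %.

4.46 %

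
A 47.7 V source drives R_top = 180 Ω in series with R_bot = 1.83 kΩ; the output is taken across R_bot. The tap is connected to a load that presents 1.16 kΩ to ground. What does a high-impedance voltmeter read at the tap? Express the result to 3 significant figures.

V_out ≈ 38.1 V

The load sits in parallel with R_bot: R_bot‖R_L = (1830 × 1160) / (1830 + 1160) = 710.0 Ω.
V_out = 47.7 × 710.0 / (180 + 710.0) = 47.7 × 710.0/890.0 = 38.1 V.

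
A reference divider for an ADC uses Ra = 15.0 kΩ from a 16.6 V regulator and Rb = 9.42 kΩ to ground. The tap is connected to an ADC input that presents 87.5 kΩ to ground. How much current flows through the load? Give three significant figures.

Rb‖R_L = 8.504 kΩ; V_out = 16.6 × 8.504/23.50 = 6.006 V.
I_L = V_out / R_L = 6.006 / 87.5 kΩ = 0.0686 mA.

I_L ≈ 0.0686 mA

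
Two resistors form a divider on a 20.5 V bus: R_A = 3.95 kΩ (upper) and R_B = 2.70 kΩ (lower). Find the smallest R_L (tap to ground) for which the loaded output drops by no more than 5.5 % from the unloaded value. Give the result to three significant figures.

R_L(min) ≈ 27.6 kΩ

Output resistance R_th = R_A‖R_B = (3.95 × 2.70)/6.650 = 1.604 kΩ.
The fractional drop is R_th/(R_th + R_L); requiring this ≤ 0.0550 gives R_L ≥ R_th(1/0.0550 − 1) = 1.604 × 17.18 = 27.6 kΩ.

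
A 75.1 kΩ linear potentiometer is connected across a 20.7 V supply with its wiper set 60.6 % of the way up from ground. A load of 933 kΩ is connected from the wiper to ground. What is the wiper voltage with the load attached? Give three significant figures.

V ≈ 12.3 V

The wiper splits the pot into (1−α)R = 29.59 kΩ above and αR = 45.51 kΩ below.
Lower section ‖ load = 43.39 kΩ.
V_wiper = 20.7 × 43.39/(29.59 + 43.39) = 12.3 V.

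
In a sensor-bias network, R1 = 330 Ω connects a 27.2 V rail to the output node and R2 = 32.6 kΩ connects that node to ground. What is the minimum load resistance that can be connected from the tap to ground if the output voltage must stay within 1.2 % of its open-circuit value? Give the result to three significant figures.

Output resistance R_th = R1‖R2 = (330 × 32600)/32930 = 326.7 Ω.
The fractional drop is R_th/(R_th + R_L); requiring this ≤ 0.0120 gives R_L ≥ R_th(1/0.0120 − 1) = 326.7 × 82.33 = 26.9 kΩ.

R_L(min) ≈ 26.9 kΩ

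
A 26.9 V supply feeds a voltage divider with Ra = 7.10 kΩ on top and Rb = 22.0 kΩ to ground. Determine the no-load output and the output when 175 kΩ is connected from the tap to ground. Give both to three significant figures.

Unloaded: 20.3 V; loaded: 19.7 V

Open-circuit: V = 26.9 × 22.0/(7.10 + 22.0) = 20.3 V.
With the load, Rb becomes Rb‖R_L = 19.54 kΩ, so V = 26.9 × 19.54/26.64 = 19.7 V.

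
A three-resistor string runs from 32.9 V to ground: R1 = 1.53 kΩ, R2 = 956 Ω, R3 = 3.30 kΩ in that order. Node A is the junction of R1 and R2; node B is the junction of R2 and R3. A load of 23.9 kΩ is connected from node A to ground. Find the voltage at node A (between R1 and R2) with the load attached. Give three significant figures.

V ≈ 23.1 V

Below node A the series string R2+R3 = 4256 Ω sits in parallel with the 23900 Ω load: 3613 Ω.
V_A = 32.9 × 3613/(1530 + 3613) = 23.1 V.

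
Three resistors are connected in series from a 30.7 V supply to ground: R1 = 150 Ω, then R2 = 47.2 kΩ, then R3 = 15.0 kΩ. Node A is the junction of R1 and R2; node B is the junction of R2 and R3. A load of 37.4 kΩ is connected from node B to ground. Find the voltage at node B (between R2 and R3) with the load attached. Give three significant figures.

At node B, R3 is in parallel with the load: R3‖R_L = 10710 Ω.
Below node A the resistance is R2 + (R3‖R_L) = 57910 Ω, so V_A = 30.7 × 57910/58060 = 30.62 V.
Then V_B = V_A × (R3‖R_L)/(R2 + R3‖R_L) = 30.62 × 10710/57910 = 5.66 V.

V ≈ 5.66 V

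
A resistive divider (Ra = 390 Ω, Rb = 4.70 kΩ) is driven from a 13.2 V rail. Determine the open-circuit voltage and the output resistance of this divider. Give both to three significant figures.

V_th = 12.2 V, R_th = 360 Ω

V_th is the open-circuit tap voltage: 13.2 × 4700/(390 + 4700) = 12.2 V.
With the supply zeroed, Ra and Rb appear in parallel from the tap: R_th = Ra‖Rb = (390 × 4700)/5090 = 360 Ω.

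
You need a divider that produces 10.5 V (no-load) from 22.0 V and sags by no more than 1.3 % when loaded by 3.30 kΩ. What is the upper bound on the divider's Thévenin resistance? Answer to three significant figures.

Loading drop = R_th/(R_th + R_L) ≤ 0.0130, so R_th ≤ R_L · ε/(1−ε) = 3.30 kΩ × 0.0130/0.9870 = 43.5 Ω.
(Any R1, R2 with R2/(R1+R2) = 0.477 and R1‖R2 ≤ 43.5 Ω will meet the spec.)

R_th ≤ 43.5 Ω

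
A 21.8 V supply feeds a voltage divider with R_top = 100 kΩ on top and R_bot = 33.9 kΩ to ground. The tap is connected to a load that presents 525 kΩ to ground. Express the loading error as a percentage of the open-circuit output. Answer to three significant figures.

The divider's output (Thévenin) resistance is R_top‖R_bot = 25.32 kΩ.
Fractional drop under load = R_th/(R_th + R_L) = 25.32 / (25.32 + 525) = 0.04601.
So the output falls by 4.60 %.

4.60 %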